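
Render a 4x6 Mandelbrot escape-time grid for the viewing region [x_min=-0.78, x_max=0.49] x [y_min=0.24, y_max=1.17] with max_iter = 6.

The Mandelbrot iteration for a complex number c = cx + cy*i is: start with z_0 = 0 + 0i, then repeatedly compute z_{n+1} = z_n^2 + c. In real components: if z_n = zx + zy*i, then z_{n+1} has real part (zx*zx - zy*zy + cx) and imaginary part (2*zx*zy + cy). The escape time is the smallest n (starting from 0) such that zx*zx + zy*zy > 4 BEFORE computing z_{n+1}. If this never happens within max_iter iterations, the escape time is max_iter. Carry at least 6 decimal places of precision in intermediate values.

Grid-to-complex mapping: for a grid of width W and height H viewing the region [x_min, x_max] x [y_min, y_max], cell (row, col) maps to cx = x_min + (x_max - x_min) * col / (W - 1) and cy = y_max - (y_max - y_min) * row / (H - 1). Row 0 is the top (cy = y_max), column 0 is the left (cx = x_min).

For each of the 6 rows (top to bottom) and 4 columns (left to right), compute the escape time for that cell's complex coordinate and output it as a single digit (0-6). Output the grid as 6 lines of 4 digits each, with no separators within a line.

Answer: 3332
3553
4663
5664
6665
6666

Derivation:
(row=0, col=0): c = -0.7800 + 1.1700i → escape time 3
(row=0, col=1): c = -0.3567 + 1.1700i → escape time 3
(row=0, col=2): c = 0.0667 + 1.1700i → escape time 3
(row=0, col=3): c = 0.4900 + 1.1700i → escape time 2
(row=1, col=0): c = -0.7800 + 0.9840i → escape time 3
(row=1, col=1): c = -0.3567 + 0.9840i → escape time 5
(row=1, col=2): c = 0.0667 + 0.9840i → escape time 5
(row=1, col=3): c = 0.4900 + 0.9840i → escape time 3
(row=2, col=0): c = -0.7800 + 0.7980i → escape time 4
(row=2, col=1): c = -0.3567 + 0.7980i → escape time 6
(row=2, col=2): c = 0.0667 + 0.7980i → escape time 6
(row=2, col=3): c = 0.4900 + 0.7980i → escape time 3
(row=3, col=0): c = -0.7800 + 0.6120i → escape time 5
(row=3, col=1): c = -0.3567 + 0.6120i → escape time 6
(row=3, col=2): c = 0.0667 + 0.6120i → escape time 6
(row=3, col=3): c = 0.4900 + 0.6120i → escape time 4
(row=4, col=0): c = -0.7800 + 0.4260i → escape time 6
(row=4, col=1): c = -0.3567 + 0.4260i → escape time 6
(row=4, col=2): c = 0.0667 + 0.4260i → escape time 6
(row=4, col=3): c = 0.4900 + 0.4260i → escape time 5
(row=5, col=0): c = -0.7800 + 0.2400i → escape time 6
(row=5, col=1): c = -0.3567 + 0.2400i → escape time 6
(row=5, col=2): c = 0.0667 + 0.2400i → escape time 6
(row=5, col=3): c = 0.4900 + 0.2400i → escape time 6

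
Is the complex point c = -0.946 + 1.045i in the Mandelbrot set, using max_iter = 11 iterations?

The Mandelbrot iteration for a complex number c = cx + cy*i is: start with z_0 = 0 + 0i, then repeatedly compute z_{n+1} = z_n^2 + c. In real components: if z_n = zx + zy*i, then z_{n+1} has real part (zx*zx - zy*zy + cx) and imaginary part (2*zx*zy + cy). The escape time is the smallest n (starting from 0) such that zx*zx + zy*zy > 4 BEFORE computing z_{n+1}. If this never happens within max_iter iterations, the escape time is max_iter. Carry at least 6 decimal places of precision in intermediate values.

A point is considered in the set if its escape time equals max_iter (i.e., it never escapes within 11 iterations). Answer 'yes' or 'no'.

z_0 = 0 + 0i, c = -0.9460 + 1.0450i
Iter 1: z = -0.9460 + 1.0450i, |z|^2 = 1.9869
Iter 2: z = -1.1431 + -0.9321i, |z|^2 = 2.1756
Iter 3: z = -0.5082 + 3.1761i, |z|^2 = 10.3457
Escaped at iteration 3

Answer: no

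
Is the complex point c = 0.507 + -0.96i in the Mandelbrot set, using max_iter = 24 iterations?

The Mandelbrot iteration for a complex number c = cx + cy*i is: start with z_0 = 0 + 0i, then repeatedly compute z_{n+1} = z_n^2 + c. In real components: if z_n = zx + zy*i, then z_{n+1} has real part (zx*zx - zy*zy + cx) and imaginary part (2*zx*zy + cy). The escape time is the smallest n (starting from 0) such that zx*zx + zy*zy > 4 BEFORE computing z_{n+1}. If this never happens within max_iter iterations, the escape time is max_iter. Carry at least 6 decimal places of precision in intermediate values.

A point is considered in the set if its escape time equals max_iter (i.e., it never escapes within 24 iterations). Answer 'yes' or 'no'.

z_0 = 0 + 0i, c = 0.5070 + -0.9600i
Iter 1: z = 0.5070 + -0.9600i, |z|^2 = 1.1786
Iter 2: z = -0.1576 + -1.9334i, |z|^2 = 3.7630
Iter 3: z = -3.2064 + -0.3508i, |z|^2 = 10.4038
Escaped at iteration 3

Answer: no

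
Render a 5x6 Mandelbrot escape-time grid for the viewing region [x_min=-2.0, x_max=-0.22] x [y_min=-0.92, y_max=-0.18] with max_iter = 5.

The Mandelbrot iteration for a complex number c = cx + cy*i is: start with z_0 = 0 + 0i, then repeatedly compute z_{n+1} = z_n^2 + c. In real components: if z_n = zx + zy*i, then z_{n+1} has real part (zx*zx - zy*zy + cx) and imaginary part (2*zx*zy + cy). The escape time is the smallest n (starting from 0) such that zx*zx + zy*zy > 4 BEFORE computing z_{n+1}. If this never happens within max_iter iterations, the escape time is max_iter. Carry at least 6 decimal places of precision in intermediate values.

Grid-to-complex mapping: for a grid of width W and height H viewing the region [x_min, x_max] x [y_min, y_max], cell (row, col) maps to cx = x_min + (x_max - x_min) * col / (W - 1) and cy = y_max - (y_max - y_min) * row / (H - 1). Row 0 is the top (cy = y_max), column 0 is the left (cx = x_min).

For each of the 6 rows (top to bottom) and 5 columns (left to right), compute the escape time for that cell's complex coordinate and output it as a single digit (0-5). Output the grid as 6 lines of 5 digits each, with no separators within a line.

(row=0, col=0): c = -2.0000 + -0.1800i → escape time 1
(row=0, col=1): c = -1.5550 + -0.1800i → escape time 5
(row=0, col=2): c = -1.1100 + -0.1800i → escape time 5
(row=0, col=3): c = -0.6650 + -0.1800i → escape time 5
(row=0, col=4): c = -0.2200 + -0.1800i → escape time 5
(row=1, col=0): c = -2.0000 + -0.3280i → escape time 1
(row=1, col=1): c = -1.5550 + -0.3280i → escape time 4
(row=1, col=2): c = -1.1100 + -0.3280i → escape time 5
(row=1, col=3): c = -0.6650 + -0.3280i → escape time 5
(row=1, col=4): c = -0.2200 + -0.3280i → escape time 5
(row=2, col=0): c = -2.0000 + -0.4760i → escape time 1
(row=2, col=1): c = -1.5550 + -0.4760i → escape time 3
(row=2, col=2): c = -1.1100 + -0.4760i → escape time 5
(row=2, col=3): c = -0.6650 + -0.4760i → escape time 5
(row=2, col=4): c = -0.2200 + -0.4760i → escape time 5
(row=3, col=0): c = -2.0000 + -0.6240i → escape time 1
(row=3, col=1): c = -1.5550 + -0.6240i → escape time 3
(row=3, col=2): c = -1.1100 + -0.6240i → escape time 4
(row=3, col=3): c = -0.6650 + -0.6240i → escape time 5
(row=3, col=4): c = -0.2200 + -0.6240i → escape time 5
(row=4, col=0): c = -2.0000 + -0.7720i → escape time 1
(row=4, col=1): c = -1.5550 + -0.7720i → escape time 3
(row=4, col=2): c = -1.1100 + -0.7720i → escape time 3
(row=4, col=3): c = -0.6650 + -0.7720i → escape time 4
(row=4, col=4): c = -0.2200 + -0.7720i → escape time 5
(row=5, col=0): c = -2.0000 + -0.9200i → escape time 1
(row=5, col=1): c = -1.5550 + -0.9200i → escape time 3
(row=5, col=2): c = -1.1100 + -0.9200i → escape time 3
(row=5, col=3): c = -0.6650 + -0.9200i → escape time 4
(row=5, col=4): c = -0.2200 + -0.9200i → escape time 5

Answer: 15555
14555
13555
13455
13345
13345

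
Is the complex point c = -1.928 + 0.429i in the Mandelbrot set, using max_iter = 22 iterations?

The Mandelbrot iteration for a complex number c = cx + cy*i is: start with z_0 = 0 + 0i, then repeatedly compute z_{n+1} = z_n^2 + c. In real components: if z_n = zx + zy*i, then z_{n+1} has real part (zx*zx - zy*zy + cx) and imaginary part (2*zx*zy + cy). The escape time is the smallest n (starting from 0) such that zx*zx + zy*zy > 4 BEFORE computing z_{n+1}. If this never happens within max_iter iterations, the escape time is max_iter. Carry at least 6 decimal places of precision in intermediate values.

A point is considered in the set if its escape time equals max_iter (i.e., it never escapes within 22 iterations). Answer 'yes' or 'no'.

z_0 = 0 + 0i, c = -1.9280 + 0.4290i
Iter 1: z = -1.9280 + 0.4290i, |z|^2 = 3.9012
Iter 2: z = 1.6051 + -1.2252i, |z|^2 = 4.0777
Escaped at iteration 2

Answer: no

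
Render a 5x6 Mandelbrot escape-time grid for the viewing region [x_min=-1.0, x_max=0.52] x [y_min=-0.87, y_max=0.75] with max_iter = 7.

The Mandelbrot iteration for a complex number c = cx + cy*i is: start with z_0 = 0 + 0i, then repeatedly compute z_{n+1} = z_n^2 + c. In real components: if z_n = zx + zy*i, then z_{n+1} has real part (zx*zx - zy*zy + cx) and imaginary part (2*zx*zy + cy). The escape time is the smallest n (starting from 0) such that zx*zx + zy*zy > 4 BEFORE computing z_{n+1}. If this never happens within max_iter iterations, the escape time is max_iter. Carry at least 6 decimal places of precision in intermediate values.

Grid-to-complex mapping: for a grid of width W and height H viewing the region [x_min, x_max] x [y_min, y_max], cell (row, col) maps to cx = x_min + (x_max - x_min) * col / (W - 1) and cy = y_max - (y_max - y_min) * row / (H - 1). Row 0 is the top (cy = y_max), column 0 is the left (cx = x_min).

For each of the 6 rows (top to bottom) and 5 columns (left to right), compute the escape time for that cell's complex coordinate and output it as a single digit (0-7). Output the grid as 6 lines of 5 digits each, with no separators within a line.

(row=0, col=0): c = -1.0000 + 0.7500i → escape time 3
(row=0, col=1): c = -0.6200 + 0.7500i → escape time 5
(row=0, col=2): c = -0.2400 + 0.7500i → escape time 7
(row=0, col=3): c = 0.1400 + 0.7500i → escape time 6
(row=0, col=4): c = 0.5200 + 0.7500i → escape time 3
(row=1, col=0): c = -1.0000 + 0.4260i → escape time 6
(row=1, col=1): c = -0.6200 + 0.4260i → escape time 7
(row=1, col=2): c = -0.2400 + 0.4260i → escape time 7
(row=1, col=3): c = 0.1400 + 0.4260i → escape time 7
(row=1, col=4): c = 0.5200 + 0.4260i → escape time 5
(row=2, col=0): c = -1.0000 + 0.1020i → escape time 7
(row=2, col=1): c = -0.6200 + 0.1020i → escape time 7
(row=2, col=2): c = -0.2400 + 0.1020i → escape time 7
(row=2, col=3): c = 0.1400 + 0.1020i → escape time 7
(row=2, col=4): c = 0.5200 + 0.1020i → escape time 5
(row=3, col=0): c = -1.0000 + -0.2220i → escape time 7
(row=3, col=1): c = -0.6200 + -0.2220i → escape time 7
(row=3, col=2): c = -0.2400 + -0.2220i → escape time 7
(row=3, col=3): c = 0.1400 + -0.2220i → escape time 7
(row=3, col=4): c = 0.5200 + -0.2220i → escape time 5
(row=4, col=0): c = -1.0000 + -0.5460i → escape time 5
(row=4, col=1): c = -0.6200 + -0.5460i → escape time 7
(row=4, col=2): c = -0.2400 + -0.5460i → escape time 7
(row=4, col=3): c = 0.1400 + -0.5460i → escape time 7
(row=4, col=4): c = 0.5200 + -0.5460i → escape time 4
(row=5, col=0): c = -1.0000 + -0.8700i → escape time 3
(row=5, col=1): c = -0.6200 + -0.8700i → escape time 4
(row=5, col=2): c = -0.2400 + -0.8700i → escape time 7
(row=5, col=3): c = 0.1400 + -0.8700i → escape time 5
(row=5, col=4): c = 0.5200 + -0.8700i → escape time 3

Answer: 35763
67775
77775
77775
57774
34753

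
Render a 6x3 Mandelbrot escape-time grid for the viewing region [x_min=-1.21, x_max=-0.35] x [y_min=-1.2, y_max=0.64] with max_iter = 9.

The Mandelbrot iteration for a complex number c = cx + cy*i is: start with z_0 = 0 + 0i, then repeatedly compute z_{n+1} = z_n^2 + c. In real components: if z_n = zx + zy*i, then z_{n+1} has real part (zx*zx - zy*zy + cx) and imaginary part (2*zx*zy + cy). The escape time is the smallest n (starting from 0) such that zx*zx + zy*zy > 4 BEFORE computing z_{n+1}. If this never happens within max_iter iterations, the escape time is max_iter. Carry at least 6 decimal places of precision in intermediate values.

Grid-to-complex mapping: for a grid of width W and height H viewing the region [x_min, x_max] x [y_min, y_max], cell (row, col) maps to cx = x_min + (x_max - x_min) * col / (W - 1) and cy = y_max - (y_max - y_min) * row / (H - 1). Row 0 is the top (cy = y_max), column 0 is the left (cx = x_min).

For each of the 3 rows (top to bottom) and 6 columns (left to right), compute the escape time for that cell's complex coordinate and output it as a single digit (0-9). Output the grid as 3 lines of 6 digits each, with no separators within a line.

(row=0, col=0): c = -1.2100 + 0.6400i → escape time 3
(row=0, col=1): c = -1.0380 + 0.6400i → escape time 4
(row=0, col=2): c = -0.8660 + 0.6400i → escape time 5
(row=0, col=3): c = -0.6940 + 0.6400i → escape time 6
(row=0, col=4): c = -0.5220 + 0.6400i → escape time 9
(row=0, col=5): c = -0.3500 + 0.6400i → escape time 9
(row=1, col=0): c = -1.2100 + -0.2800i → escape time 9
(row=1, col=1): c = -1.0380 + -0.2800i → escape time 9
(row=1, col=2): c = -0.8660 + -0.2800i → escape time 9
(row=1, col=3): c = -0.6940 + -0.2800i → escape time 9
(row=1, col=4): c = -0.5220 + -0.2800i → escape time 9
(row=1, col=5): c = -0.3500 + -0.2800i → escape time 9
(row=2, col=0): c = -1.2100 + -1.2000i → escape time 2
(row=2, col=1): c = -1.0380 + -1.2000i → escape time 3
(row=2, col=2): c = -0.8660 + -1.2000i → escape time 3
(row=2, col=3): c = -0.6940 + -1.2000i → escape time 3
(row=2, col=4): c = -0.5220 + -1.2000i → escape time 3
(row=2, col=5): c = -0.3500 + -1.2000i → escape time 3

Answer: 345699
999999
233333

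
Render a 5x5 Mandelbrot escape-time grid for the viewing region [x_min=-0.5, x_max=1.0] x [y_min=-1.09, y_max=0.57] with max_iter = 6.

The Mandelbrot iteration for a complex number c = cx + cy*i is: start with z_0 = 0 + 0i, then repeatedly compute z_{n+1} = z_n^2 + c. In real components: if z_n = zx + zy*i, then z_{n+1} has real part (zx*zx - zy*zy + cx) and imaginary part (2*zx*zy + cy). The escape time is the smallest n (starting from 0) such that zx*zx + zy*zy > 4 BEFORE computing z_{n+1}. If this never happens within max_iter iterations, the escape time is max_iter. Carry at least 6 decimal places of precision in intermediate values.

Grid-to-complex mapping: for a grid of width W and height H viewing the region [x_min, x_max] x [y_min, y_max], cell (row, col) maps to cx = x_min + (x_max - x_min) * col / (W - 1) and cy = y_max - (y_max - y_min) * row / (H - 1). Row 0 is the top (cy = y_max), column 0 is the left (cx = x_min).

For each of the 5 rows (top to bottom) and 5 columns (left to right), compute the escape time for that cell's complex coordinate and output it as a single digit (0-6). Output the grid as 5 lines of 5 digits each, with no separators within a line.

(row=0, col=0): c = -0.5000 + 0.5700i → escape time 6
(row=0, col=1): c = -0.1250 + 0.5700i → escape time 6
(row=0, col=2): c = 0.2500 + 0.5700i → escape time 6
(row=0, col=3): c = 0.6250 + 0.5700i → escape time 3
(row=0, col=4): c = 1.0000 + 0.5700i → escape time 2
(row=1, col=0): c = -0.5000 + 0.1550i → escape time 6
(row=1, col=1): c = -0.1250 + 0.1550i → escape time 6
(row=1, col=2): c = 0.2500 + 0.1550i → escape time 6
(row=1, col=3): c = 0.6250 + 0.1550i → escape time 4
(row=1, col=4): c = 1.0000 + 0.1550i → escape time 2
(row=2, col=0): c = -0.5000 + -0.2600i → escape time 6
(row=2, col=1): c = -0.1250 + -0.2600i → escape time 6
(row=2, col=2): c = 0.2500 + -0.2600i → escape time 6
(row=2, col=3): c = 0.6250 + -0.2600i → escape time 4
(row=2, col=4): c = 1.0000 + -0.2600i → escape time 2
(row=3, col=0): c = -0.5000 + -0.6750i → escape time 6
(row=3, col=1): c = -0.1250 + -0.6750i → escape time 6
(row=3, col=2): c = 0.2500 + -0.6750i → escape time 6
(row=3, col=3): c = 0.6250 + -0.6750i → escape time 3
(row=3, col=4): c = 1.0000 + -0.6750i → escape time 2
(row=4, col=0): c = -0.5000 + -1.0900i → escape time 4
(row=4, col=1): c = -0.1250 + -1.0900i → escape time 6
(row=4, col=2): c = 0.2500 + -1.0900i → escape time 3
(row=4, col=3): c = 0.6250 + -1.0900i → escape time 2
(row=4, col=4): c = 1.0000 + -1.0900i → escape time 2

Answer: 66632
66642
66642
66632
46322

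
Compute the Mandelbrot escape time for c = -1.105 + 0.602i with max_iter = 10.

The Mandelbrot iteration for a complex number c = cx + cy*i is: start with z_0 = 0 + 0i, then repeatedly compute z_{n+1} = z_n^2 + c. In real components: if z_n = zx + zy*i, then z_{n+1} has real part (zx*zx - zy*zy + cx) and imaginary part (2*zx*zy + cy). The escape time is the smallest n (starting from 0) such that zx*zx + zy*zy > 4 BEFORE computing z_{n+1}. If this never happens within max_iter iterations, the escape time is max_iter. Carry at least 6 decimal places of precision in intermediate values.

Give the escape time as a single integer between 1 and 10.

z_0 = 0 + 0i, c = -1.1050 + 0.6020i
Iter 1: z = -1.1050 + 0.6020i, |z|^2 = 1.5834
Iter 2: z = -0.2464 + -0.7284i, |z|^2 = 0.5913
Iter 3: z = -1.5749 + 0.9609i, |z|^2 = 3.4037
Iter 4: z = 0.4519 + -2.4247i, |z|^2 = 6.0836
Escaped at iteration 4

Answer: 4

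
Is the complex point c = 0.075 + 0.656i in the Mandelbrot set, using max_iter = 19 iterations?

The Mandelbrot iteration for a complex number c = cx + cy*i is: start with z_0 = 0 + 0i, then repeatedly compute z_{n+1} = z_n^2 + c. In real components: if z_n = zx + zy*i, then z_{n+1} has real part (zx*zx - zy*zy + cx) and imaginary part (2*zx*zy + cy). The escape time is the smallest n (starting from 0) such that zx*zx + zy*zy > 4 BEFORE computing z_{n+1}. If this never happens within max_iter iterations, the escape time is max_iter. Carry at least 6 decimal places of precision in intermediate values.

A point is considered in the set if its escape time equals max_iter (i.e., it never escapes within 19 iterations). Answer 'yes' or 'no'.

Answer: no

Derivation:
z_0 = 0 + 0i, c = 0.0750 + 0.6560i
Iter 1: z = 0.0750 + 0.6560i, |z|^2 = 0.4360
Iter 2: z = -0.3497 + 0.7544i, |z|^2 = 0.6914
Iter 3: z = -0.3718 + 0.1284i, |z|^2 = 0.1547
Iter 4: z = 0.1968 + 0.5605i, |z|^2 = 0.3529
Iter 5: z = -0.2005 + 0.8766i, |z|^2 = 0.8086
Iter 6: z = -0.6532 + 0.3045i, |z|^2 = 0.5194
Iter 7: z = 0.4090 + 0.2582i, |z|^2 = 0.2339
Iter 8: z = 0.1756 + 0.8672i, |z|^2 = 0.7829
Iter 9: z = -0.6462 + 0.9606i, |z|^2 = 1.3403
Iter 10: z = -0.4302 + -0.5855i, |z|^2 = 0.5278
Iter 11: z = -0.0827 + 1.1597i, |z|^2 = 1.3518
Iter 12: z = -1.2631 + 0.4641i, |z|^2 = 1.8109
Iter 13: z = 1.4551 + -0.5166i, |z|^2 = 2.3841
Iter 14: z = 1.9254 + -0.8473i, |z|^2 = 4.4250
Escaped at iteration 14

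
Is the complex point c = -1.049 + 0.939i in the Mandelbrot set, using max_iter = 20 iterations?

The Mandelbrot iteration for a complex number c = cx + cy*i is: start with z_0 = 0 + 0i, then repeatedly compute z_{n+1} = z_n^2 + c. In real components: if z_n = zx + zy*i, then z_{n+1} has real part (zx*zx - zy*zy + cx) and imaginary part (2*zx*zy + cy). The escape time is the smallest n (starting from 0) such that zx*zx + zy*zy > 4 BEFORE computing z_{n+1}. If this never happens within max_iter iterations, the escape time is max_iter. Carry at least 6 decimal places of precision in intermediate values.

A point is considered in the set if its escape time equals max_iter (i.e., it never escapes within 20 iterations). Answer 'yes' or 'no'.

z_0 = 0 + 0i, c = -1.0490 + 0.9390i
Iter 1: z = -1.0490 + 0.9390i, |z|^2 = 1.9821
Iter 2: z = -0.8303 + -1.0310i, |z|^2 = 1.7524
Iter 3: z = -1.4226 + 2.6512i, |z|^2 = 9.0523
Escaped at iteration 3

Answer: no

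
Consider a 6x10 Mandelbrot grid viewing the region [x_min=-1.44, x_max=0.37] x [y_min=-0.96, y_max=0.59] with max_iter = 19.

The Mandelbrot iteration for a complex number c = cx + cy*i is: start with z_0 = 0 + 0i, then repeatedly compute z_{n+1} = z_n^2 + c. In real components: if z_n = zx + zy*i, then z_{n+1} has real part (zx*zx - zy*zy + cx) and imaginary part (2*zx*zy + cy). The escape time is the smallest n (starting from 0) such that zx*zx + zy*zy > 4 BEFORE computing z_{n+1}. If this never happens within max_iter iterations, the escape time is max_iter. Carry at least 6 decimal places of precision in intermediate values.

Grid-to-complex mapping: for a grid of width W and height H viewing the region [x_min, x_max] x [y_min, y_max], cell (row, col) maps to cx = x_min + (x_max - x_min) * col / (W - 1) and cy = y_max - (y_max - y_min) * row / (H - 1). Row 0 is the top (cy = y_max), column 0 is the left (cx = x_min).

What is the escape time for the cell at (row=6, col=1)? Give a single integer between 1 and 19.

Answer: 5

Derivation:
z_0 = 0 + 0i, c = -1.0780 + -0.4433i
Iter 1: z = -1.0780 + -0.4433i, |z|^2 = 1.3586
Iter 2: z = -0.1125 + 0.5125i, |z|^2 = 0.2753
Iter 3: z = -1.3280 + -0.5586i, |z|^2 = 2.0756
Iter 4: z = 0.3736 + 1.0403i, |z|^2 = 1.2218
Iter 5: z = -2.0207 + 0.3339i, |z|^2 = 4.1948
Escaped at iteration 5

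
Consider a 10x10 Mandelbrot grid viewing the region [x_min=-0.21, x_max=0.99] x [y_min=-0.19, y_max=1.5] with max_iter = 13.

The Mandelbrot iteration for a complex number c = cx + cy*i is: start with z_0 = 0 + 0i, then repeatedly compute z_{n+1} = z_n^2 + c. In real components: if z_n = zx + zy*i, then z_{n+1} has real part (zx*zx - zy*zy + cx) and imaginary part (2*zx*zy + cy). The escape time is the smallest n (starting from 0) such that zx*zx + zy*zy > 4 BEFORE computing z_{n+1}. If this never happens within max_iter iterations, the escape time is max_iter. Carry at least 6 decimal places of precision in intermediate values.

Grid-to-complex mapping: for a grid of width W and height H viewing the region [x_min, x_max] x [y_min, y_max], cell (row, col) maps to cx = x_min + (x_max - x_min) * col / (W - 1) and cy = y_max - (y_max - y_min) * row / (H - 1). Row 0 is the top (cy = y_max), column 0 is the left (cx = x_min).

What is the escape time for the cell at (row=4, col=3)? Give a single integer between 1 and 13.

Answer: 6

Derivation:
z_0 = 0 + 0i, c = 0.1900 + 0.7489i
Iter 1: z = 0.1900 + 0.7489i, |z|^2 = 0.5969
Iter 2: z = -0.3347 + 1.0335i, |z|^2 = 1.1801
Iter 3: z = -0.7660 + 0.0570i, |z|^2 = 0.5900
Iter 4: z = 0.7735 + 0.6615i, |z|^2 = 1.0360
Iter 5: z = 0.3507 + 1.7723i, |z|^2 = 3.2641
Iter 6: z = -2.8281 + 1.9919i, |z|^2 = 11.9661
Escaped at iteration 6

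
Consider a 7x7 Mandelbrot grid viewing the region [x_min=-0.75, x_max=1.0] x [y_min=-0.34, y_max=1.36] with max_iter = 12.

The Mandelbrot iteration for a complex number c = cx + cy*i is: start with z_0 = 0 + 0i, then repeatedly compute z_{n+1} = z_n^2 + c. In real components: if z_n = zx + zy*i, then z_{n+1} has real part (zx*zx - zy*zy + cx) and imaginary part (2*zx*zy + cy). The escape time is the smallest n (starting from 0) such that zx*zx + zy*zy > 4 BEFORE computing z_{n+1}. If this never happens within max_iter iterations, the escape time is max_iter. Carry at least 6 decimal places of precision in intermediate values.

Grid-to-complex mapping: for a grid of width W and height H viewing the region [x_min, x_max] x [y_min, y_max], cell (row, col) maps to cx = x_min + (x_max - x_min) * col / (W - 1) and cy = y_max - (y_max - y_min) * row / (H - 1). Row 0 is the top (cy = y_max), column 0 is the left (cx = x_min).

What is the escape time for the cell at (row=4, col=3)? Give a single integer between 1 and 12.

Answer: 12

Derivation:
z_0 = 0 + 0i, c = 0.1250 + 0.2267i
Iter 1: z = 0.1250 + 0.2267i, |z|^2 = 0.0670
Iter 2: z = 0.0892 + 0.2833i, |z|^2 = 0.0882
Iter 3: z = 0.0527 + 0.2772i, |z|^2 = 0.0796
Iter 4: z = 0.0509 + 0.2559i, |z|^2 = 0.0681
Iter 5: z = 0.0621 + 0.2527i, |z|^2 = 0.0677
Iter 6: z = 0.0650 + 0.2581i, |z|^2 = 0.0708
Iter 7: z = 0.0626 + 0.2602i, |z|^2 = 0.0716
Iter 8: z = 0.0612 + 0.2593i, |z|^2 = 0.0710
Iter 9: z = 0.0615 + 0.2584i, |z|^2 = 0.0706
Iter 10: z = 0.0620 + 0.2585i, |z|^2 = 0.0707
Iter 11: z = 0.0620 + 0.2587i, |z|^2 = 0.0708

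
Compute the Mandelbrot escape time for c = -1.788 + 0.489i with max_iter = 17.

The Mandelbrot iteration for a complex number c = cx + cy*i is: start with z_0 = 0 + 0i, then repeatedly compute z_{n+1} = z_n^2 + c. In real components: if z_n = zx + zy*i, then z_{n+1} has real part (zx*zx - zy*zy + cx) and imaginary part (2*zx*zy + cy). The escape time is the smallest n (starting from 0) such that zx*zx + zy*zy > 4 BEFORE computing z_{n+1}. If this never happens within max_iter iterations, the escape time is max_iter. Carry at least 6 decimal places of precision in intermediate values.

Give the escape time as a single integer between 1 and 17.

z_0 = 0 + 0i, c = -1.7880 + 0.4890i
Iter 1: z = -1.7880 + 0.4890i, |z|^2 = 3.4361
Iter 2: z = 1.1698 + -1.2597i, |z|^2 = 2.9552
Iter 3: z = -2.0063 + -2.4582i, |z|^2 = 10.0677
Escaped at iteration 3

Answer: 3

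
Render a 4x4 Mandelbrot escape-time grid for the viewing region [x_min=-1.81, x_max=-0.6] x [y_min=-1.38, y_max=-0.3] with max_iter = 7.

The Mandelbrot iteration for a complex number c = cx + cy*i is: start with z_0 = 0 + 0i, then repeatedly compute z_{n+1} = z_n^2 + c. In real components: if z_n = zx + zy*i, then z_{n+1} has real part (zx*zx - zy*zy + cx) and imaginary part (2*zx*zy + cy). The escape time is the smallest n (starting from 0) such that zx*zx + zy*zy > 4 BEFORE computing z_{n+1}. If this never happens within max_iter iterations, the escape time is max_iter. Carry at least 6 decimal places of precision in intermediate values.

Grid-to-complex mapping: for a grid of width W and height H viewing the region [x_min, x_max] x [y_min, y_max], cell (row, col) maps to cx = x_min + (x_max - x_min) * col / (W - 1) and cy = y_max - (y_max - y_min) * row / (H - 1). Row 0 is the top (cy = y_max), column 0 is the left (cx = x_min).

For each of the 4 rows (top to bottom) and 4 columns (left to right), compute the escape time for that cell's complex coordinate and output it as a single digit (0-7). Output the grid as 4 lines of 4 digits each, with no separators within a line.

Answer: 4577
2347
1334
1222

Derivation:
(row=0, col=0): c = -1.8100 + -0.3000i → escape time 4
(row=0, col=1): c = -1.4067 + -0.3000i → escape time 5
(row=0, col=2): c = -1.0033 + -0.3000i → escape time 7
(row=0, col=3): c = -0.6000 + -0.3000i → escape time 7
(row=1, col=0): c = -1.8100 + -0.6600i → escape time 2
(row=1, col=1): c = -1.4067 + -0.6600i → escape time 3
(row=1, col=2): c = -1.0033 + -0.6600i → escape time 4
(row=1, col=3): c = -0.6000 + -0.6600i → escape time 7
(row=2, col=0): c = -1.8100 + -1.0200i → escape time 1
(row=2, col=1): c = -1.4067 + -1.0200i → escape time 3
(row=2, col=2): c = -1.0033 + -1.0200i → escape time 3
(row=2, col=3): c = -0.6000 + -1.0200i → escape time 4
(row=3, col=0): c = -1.8100 + -1.3800i → escape time 1
(row=3, col=1): c = -1.4067 + -1.3800i → escape time 2
(row=3, col=2): c = -1.0033 + -1.3800i → escape time 2
(row=3, col=3): c = -0.6000 + -1.3800i → escape time 2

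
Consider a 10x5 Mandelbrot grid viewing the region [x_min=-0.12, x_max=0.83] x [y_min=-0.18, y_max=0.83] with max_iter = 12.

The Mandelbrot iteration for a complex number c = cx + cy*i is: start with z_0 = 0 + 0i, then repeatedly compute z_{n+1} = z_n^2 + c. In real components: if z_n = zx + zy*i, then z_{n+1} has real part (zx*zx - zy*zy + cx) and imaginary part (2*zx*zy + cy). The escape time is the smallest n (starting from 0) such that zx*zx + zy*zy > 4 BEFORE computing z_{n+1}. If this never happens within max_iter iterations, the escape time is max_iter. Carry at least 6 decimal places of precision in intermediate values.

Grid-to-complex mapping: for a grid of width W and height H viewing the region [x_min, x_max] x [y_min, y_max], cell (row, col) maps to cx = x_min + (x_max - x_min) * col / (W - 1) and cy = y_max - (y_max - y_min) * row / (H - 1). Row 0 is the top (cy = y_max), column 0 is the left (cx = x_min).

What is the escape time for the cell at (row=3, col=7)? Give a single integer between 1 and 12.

z_0 = 0 + 0i, c = 0.6189 + 0.0725i
Iter 1: z = 0.6189 + 0.0725i, |z|^2 = 0.3883
Iter 2: z = 0.9967 + 0.1622i, |z|^2 = 1.0196
Iter 3: z = 1.5859 + 0.3959i, |z|^2 = 2.6718
Iter 4: z = 2.9772 + 1.3282i, |z|^2 = 10.6278
Escaped at iteration 4

Answer: 4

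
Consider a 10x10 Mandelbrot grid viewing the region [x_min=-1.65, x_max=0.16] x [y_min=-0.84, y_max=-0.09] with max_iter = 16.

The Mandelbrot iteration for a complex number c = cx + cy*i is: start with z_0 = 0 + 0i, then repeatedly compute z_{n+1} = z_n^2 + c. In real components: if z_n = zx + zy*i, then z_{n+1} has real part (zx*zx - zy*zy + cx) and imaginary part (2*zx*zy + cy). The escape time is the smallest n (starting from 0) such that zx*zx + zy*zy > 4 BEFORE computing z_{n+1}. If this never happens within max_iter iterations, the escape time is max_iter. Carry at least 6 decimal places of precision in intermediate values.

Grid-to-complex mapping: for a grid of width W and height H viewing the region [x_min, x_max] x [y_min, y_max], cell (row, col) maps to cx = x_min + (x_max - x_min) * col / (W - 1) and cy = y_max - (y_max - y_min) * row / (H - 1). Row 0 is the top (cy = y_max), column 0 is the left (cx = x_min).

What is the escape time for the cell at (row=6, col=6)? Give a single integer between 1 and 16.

Answer: 16

Derivation:
z_0 = 0 + 0i, c = -0.4433 + -0.5900i
Iter 1: z = -0.4433 + -0.5900i, |z|^2 = 0.5446
Iter 2: z = -0.5949 + -0.0669i, |z|^2 = 0.3584
Iter 3: z = -0.0939 + -0.5104i, |z|^2 = 0.2694
Iter 4: z = -0.6951 + -0.4941i, |z|^2 = 0.7273
Iter 5: z = -0.2044 + 0.0969i, |z|^2 = 0.0512
Iter 6: z = -0.4110 + -0.6296i, |z|^2 = 0.5653
Iter 7: z = -0.6709 + -0.0725i, |z|^2 = 0.4553
Iter 8: z = 0.0015 + -0.4927i, |z|^2 = 0.2428
Iter 9: z = -0.6861 + -0.5914i, |z|^2 = 0.8205
Iter 10: z = -0.3224 + 0.2215i, |z|^2 = 0.1530
Iter 11: z = -0.3885 + -0.7329i, |z|^2 = 0.6880
Iter 12: z = -0.8295 + -0.0206i, |z|^2 = 0.6885
Iter 13: z = 0.2443 + -0.5558i, |z|^2 = 0.3686
Iter 14: z = -0.6925 + -0.8616i, |z|^2 = 1.2220
Iter 15: z = -0.7061 + 0.6034i, |z|^2 = 0.8627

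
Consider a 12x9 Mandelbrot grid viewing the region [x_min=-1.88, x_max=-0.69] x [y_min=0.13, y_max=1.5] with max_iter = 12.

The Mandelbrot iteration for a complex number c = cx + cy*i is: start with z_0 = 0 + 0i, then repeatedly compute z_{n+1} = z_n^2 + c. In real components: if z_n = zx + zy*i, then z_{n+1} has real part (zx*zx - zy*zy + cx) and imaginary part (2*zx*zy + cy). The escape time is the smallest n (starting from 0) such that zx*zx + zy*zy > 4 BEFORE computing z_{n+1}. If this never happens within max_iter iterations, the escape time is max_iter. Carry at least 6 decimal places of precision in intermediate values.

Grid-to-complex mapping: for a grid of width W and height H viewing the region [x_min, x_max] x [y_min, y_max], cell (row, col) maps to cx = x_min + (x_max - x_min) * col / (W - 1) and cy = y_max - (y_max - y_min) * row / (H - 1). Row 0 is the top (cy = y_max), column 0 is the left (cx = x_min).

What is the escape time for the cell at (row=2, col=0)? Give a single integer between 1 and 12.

z_0 = 0 + 0i, c = -1.8800 + 1.1575i
Iter 1: z = -1.8800 + 1.1575i, |z|^2 = 4.8742
Escaped at iteration 1

Answer: 1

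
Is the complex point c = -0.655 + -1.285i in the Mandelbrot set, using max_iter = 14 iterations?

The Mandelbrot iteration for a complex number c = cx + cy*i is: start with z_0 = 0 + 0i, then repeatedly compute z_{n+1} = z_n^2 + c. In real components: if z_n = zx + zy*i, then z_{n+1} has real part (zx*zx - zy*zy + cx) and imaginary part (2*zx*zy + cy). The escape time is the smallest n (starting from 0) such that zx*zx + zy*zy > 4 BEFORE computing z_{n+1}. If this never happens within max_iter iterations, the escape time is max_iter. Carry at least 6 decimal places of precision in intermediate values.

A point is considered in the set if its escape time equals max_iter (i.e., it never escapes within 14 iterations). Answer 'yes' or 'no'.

z_0 = 0 + 0i, c = -0.6550 + -1.2850i
Iter 1: z = -0.6550 + -1.2850i, |z|^2 = 2.0802
Iter 2: z = -1.8772 + 0.3983i, |z|^2 = 3.6826
Iter 3: z = 2.7102 + -2.7806i, |z|^2 = 15.0767
Escaped at iteration 3

Answer: no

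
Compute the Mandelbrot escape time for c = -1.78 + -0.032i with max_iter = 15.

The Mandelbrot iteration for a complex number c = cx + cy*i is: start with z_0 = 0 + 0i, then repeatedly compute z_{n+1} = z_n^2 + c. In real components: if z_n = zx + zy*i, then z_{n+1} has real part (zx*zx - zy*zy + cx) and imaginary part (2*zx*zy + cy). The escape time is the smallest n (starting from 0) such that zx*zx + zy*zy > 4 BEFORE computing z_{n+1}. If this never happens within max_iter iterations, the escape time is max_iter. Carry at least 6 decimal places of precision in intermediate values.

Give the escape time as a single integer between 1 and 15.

z_0 = 0 + 0i, c = -1.7800 + -0.0320i
Iter 1: z = -1.7800 + -0.0320i, |z|^2 = 3.1694
Iter 2: z = 1.3874 + 0.0819i, |z|^2 = 1.9315
Iter 3: z = 0.1381 + 0.1953i, |z|^2 = 0.0572
Iter 4: z = -1.7991 + 0.0219i, |z|^2 = 3.2371
Iter 5: z = 1.4562 + -0.1110i, |z|^2 = 2.1328
Iter 6: z = 0.3282 + -0.3552i, |z|^2 = 0.2338
Iter 7: z = -1.7984 + -0.2651i, |z|^2 = 3.3047
Iter 8: z = 1.3841 + 0.9215i, |z|^2 = 2.7650
Iter 9: z = -0.7133 + 2.5190i, |z|^2 = 6.8542
Escaped at iteration 9

Answer: 9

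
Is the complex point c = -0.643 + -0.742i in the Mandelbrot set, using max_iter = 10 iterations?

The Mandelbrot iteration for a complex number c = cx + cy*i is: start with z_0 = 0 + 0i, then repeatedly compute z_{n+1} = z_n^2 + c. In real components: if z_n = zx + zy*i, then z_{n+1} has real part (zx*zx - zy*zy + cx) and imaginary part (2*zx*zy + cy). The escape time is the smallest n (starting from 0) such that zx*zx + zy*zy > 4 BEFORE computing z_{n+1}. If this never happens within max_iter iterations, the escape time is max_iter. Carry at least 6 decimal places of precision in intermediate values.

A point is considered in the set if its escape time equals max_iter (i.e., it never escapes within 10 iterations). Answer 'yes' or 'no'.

Answer: no

Derivation:
z_0 = 0 + 0i, c = -0.6430 + -0.7420i
Iter 1: z = -0.6430 + -0.7420i, |z|^2 = 0.9640
Iter 2: z = -0.7801 + 0.2122i, |z|^2 = 0.6536
Iter 3: z = -0.0795 + -1.0731i, |z|^2 = 1.1579
Iter 4: z = -1.7882 + -0.5715i, |z|^2 = 3.5243
Iter 5: z = 2.2282 + 1.3019i, |z|^2 = 6.6596
Escaped at iteration 5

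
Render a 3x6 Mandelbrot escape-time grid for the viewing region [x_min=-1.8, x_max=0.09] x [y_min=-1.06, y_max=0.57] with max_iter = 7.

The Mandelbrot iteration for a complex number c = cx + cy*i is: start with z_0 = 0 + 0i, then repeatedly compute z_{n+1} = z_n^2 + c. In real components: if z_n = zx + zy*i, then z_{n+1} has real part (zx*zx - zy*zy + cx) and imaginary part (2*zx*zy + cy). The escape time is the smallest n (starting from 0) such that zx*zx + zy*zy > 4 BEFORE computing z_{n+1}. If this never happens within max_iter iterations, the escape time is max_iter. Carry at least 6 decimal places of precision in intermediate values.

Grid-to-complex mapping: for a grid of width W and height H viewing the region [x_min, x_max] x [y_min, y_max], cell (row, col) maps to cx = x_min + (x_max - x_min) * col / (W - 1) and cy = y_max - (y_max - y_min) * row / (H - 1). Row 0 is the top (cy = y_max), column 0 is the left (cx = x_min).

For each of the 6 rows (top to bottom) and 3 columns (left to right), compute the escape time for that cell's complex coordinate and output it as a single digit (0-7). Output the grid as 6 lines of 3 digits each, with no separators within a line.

Answer: 357
477
477
377
247
134

Derivation:
(row=0, col=0): c = -1.8000 + 0.5700i → escape time 3
(row=0, col=1): c = -0.8550 + 0.5700i → escape time 5
(row=0, col=2): c = 0.0900 + 0.5700i → escape time 7
(row=1, col=0): c = -1.8000 + 0.2440i → escape time 4
(row=1, col=1): c = -0.8550 + 0.2440i → escape time 7
(row=1, col=2): c = 0.0900 + 0.2440i → escape time 7
(row=2, col=0): c = -1.8000 + -0.0820i → escape time 4
(row=2, col=1): c = -0.8550 + -0.0820i → escape time 7
(row=2, col=2): c = 0.0900 + -0.0820i → escape time 7
(row=3, col=0): c = -1.8000 + -0.4080i → escape time 3
(row=3, col=1): c = -0.8550 + -0.4080i → escape time 7
(row=3, col=2): c = 0.0900 + -0.4080i → escape time 7
(row=4, col=0): c = -1.8000 + -0.7340i → escape time 2
(row=4, col=1): c = -0.8550 + -0.7340i → escape time 4
(row=4, col=2): c = 0.0900 + -0.7340i → escape time 7
(row=5, col=0): c = -1.8000 + -1.0600i → escape time 1
(row=5, col=1): c = -0.8550 + -1.0600i → escape time 3
(row=5, col=2): c = 0.0900 + -1.0600i → escape time 4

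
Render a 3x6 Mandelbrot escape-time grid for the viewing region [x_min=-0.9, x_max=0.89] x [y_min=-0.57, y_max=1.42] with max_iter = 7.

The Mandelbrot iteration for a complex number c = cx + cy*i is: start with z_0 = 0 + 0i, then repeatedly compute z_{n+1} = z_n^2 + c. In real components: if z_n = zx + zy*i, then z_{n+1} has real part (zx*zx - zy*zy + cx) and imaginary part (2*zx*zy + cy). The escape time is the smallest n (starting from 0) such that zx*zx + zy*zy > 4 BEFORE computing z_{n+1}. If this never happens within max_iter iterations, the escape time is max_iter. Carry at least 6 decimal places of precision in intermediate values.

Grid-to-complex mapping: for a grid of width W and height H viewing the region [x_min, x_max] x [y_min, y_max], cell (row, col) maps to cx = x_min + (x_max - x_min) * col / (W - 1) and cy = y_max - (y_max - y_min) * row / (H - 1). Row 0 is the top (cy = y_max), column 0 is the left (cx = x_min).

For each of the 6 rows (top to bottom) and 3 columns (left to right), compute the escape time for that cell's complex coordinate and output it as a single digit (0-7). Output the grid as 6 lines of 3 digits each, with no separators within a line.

Answer: 222
372
572
773
773
572

Derivation:
(row=0, col=0): c = -0.9000 + 1.4200i → escape time 2
(row=0, col=1): c = -0.0050 + 1.4200i → escape time 2
(row=0, col=2): c = 0.8900 + 1.4200i → escape time 2
(row=1, col=0): c = -0.9000 + 1.0220i → escape time 3
(row=1, col=1): c = -0.0050 + 1.0220i → escape time 7
(row=1, col=2): c = 0.8900 + 1.0220i → escape time 2
(row=2, col=0): c = -0.9000 + 0.6240i → escape time 5
(row=2, col=1): c = -0.0050 + 0.6240i → escape time 7
(row=2, col=2): c = 0.8900 + 0.6240i → escape time 2
(row=3, col=0): c = -0.9000 + 0.2260i → escape time 7
(row=3, col=1): c = -0.0050 + 0.2260i → escape time 7
(row=3, col=2): c = 0.8900 + 0.2260i → escape time 3
(row=4, col=0): c = -0.9000 + -0.1720i → escape time 7
(row=4, col=1): c = -0.0050 + -0.1720i → escape time 7
(row=4, col=2): c = 0.8900 + -0.1720i → escape time 3
(row=5, col=0): c = -0.9000 + -0.5700i → escape time 5
(row=5, col=1): c = -0.0050 + -0.5700i → escape time 7
(row=5, col=2): c = 0.8900 + -0.5700i → escape time 2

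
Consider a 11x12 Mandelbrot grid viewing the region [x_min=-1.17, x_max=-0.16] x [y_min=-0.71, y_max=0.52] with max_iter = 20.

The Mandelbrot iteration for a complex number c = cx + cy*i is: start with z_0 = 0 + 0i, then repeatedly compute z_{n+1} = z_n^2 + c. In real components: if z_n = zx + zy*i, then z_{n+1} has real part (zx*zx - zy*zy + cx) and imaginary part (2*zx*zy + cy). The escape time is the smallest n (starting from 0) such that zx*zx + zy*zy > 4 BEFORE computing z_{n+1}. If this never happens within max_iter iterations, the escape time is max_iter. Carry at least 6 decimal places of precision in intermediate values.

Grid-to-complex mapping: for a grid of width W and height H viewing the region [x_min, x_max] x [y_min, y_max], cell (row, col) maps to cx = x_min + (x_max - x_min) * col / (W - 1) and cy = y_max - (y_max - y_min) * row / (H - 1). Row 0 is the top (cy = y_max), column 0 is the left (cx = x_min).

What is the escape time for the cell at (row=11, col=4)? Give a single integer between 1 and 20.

z_0 = 0 + 0i, c = -0.7660 + -0.7100i
Iter 1: z = -0.7660 + -0.7100i, |z|^2 = 1.0909
Iter 2: z = -0.6833 + 0.3777i, |z|^2 = 0.6096
Iter 3: z = -0.4417 + -1.2262i, |z|^2 = 1.6987
Iter 4: z = -2.0745 + 0.3733i, |z|^2 = 4.4430
Escaped at iteration 4

Answer: 4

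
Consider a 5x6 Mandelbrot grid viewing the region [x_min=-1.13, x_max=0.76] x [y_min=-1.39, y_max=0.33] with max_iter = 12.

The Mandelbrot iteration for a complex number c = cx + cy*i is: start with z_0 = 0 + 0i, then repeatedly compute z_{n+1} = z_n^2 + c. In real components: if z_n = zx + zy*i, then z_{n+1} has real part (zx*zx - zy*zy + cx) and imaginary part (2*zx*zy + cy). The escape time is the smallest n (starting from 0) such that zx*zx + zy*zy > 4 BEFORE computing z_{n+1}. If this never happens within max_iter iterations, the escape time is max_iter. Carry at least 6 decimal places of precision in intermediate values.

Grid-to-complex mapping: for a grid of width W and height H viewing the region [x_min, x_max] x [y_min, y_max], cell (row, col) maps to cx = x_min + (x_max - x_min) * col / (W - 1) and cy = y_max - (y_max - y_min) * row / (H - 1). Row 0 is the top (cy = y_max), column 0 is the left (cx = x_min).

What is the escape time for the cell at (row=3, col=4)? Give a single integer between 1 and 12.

Answer: 3

Derivation:
z_0 = 0 + 0i, c = 0.7600 + -0.7020i
Iter 1: z = 0.7600 + -0.7020i, |z|^2 = 1.0704
Iter 2: z = 0.8448 + -1.7690i, |z|^2 = 3.8432
Iter 3: z = -1.6558 + -3.6910i, |z|^2 = 16.3649
Escaped at iteration 3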